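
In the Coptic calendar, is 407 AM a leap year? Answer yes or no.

407 mod 4 = 3; in the Coptic calendar a year is leap when year mod 4 = 3, so it is a leap year.

yes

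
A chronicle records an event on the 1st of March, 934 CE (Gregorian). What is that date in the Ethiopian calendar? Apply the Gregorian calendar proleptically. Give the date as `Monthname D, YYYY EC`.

Both dates share Julian Day Number 2062256; in the Ethiopian calendar that is 30 Yekatit 926 EC.

Yekatit 30, 926 EC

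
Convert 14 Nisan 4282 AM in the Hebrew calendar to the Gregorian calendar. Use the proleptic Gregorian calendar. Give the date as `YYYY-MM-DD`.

Both dates share Julian Day Number 1911805; in the Gregorian calendar that is 30 March 522 CE.

0522-03-30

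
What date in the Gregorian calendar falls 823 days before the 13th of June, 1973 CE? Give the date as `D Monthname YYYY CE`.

13 March 1971 CE

The starting date is JDN 2441847; 2441847 − 823 = 2441024.
JDN 2441024 corresponds to 13 March 1971 CE.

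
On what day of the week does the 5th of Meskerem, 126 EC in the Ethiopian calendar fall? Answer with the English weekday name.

Tuesday

In the proleptic Gregorian calendar this is 1 September 133 (JDN 1769881).
JDN 1769881 mod 7 = 1, and JDN 0 was a Monday, so this is a Tuesday.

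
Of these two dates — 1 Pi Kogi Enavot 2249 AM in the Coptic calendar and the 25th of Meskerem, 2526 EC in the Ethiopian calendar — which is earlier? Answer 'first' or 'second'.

First date → JDN 2646472; second date → JDN 2646501.
JDN 2646472 < JDN 2646501, so the first date is earlier.

first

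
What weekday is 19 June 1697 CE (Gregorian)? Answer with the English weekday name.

Wednesday

2341047 ≡ 2 (mod 7); counting from Monday = 0 gives Wednesday.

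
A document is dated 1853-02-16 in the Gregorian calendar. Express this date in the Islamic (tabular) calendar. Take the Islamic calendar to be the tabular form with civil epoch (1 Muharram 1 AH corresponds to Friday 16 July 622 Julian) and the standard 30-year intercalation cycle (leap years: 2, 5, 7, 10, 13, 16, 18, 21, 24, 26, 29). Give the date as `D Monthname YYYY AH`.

Both dates share Julian Day Number 2397901; in the tabular Islamic calendar that is 7 Jumada al-Awwal 1269 AH.

7 Jumada al-Awwal 1269 AH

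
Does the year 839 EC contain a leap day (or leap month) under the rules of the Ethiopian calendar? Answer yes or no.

839 mod 4 = 3; in the Ethiopian calendar a year is leap when year mod 4 = 3, so it is a leap year.

yes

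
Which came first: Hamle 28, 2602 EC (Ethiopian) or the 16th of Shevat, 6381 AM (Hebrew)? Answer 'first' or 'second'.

First date → JDN 2674563; second date → JDN 2678392.
JDN 2674563 < JDN 2678392, so the first date is earlier.

first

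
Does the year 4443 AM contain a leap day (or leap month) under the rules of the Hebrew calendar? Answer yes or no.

Hebrew year 4443 is year 16 of its 19-year Metonic cycle; leap years are at positions 3, 6, 8, 11, 14, 17, 19, so it is a common year (12 months).

no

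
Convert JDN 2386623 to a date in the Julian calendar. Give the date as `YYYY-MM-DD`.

1822-03-21

The Gregorian equivalent of JDN 2386623 is 2 April 1822.
In the Julian calendar that day is 1822-03-21.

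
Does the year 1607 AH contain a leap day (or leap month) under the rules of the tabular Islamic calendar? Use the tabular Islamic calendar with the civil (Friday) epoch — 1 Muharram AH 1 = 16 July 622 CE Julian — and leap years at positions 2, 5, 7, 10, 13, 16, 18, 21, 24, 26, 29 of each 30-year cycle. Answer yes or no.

Year 1607 AH is year 17 of its 30-year cycle; leap positions are 2, 5, 7, 10, 13, 16, 18, 21, 24, 26, 29, so it is a common year (354 days).

no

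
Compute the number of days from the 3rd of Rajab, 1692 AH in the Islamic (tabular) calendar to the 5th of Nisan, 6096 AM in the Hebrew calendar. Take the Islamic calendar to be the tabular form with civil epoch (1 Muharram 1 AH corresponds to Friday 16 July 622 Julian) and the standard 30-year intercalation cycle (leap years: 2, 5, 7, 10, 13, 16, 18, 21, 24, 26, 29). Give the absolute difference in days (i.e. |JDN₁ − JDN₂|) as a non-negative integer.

JDN of the first date = 2547853.
JDN of the second date = 2574343.
|2574343 − 2547853| = 26490.

26490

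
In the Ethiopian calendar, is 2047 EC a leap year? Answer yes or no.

yes

2047 mod 4 = 3; in the Ethiopian calendar a year is leap when year mod 4 = 3, so it is a leap year.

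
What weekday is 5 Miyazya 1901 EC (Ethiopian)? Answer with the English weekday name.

This is JDN 2418410 (13 April 1909 Gregorian).
JDN 2418410 mod 7 = 1, and JDN 0 was a Monday, so this is a Tuesday.

Tuesday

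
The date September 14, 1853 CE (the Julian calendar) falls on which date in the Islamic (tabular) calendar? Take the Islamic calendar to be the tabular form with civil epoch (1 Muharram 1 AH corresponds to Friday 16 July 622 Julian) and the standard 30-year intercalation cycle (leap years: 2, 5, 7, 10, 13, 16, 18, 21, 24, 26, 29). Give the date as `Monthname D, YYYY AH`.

Julian Day Number of the source date = 2398123.
Converting JDN 2398123 to the tabular Islamic calendar gives 22 Dhu al-Hijjah 1269 AH.

Dhu al-Hijjah 22, 1269 AH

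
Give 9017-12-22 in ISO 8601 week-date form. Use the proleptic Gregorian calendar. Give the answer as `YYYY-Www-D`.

The weekday is Monday (ISO weekday 1).
That Monday belongs to ISO week 52 of ISO year 9017.

9017-W52-1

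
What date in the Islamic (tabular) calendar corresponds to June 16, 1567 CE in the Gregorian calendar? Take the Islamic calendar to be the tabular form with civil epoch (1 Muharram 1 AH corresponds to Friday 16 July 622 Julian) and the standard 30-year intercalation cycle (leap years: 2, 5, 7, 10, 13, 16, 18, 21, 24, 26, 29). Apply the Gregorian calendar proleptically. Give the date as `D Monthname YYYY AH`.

28 Dhu al-Qa'dah 974 AH

Both dates share Julian Day Number 2293561; in the tabular Islamic calendar that is 28 Dhu al-Qa'dah 974 AH.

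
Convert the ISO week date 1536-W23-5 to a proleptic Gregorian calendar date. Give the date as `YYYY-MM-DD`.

1536-06-05

ISO week 1 of 1536 is the week containing the first Thursday of 1536.
Week 23, day 5 (Friday) lands on 1536-06-05.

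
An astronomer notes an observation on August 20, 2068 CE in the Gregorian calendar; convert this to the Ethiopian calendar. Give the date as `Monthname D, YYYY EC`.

Both dates share Julian Day Number 2476614; in the Ethiopian calendar that is 14 Nehase 2060 EC.

Nehase 14, 2060 EC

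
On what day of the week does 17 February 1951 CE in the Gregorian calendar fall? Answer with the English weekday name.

JDN 2433695 mod 7 = 5, and JDN 0 was a Monday, so this is a Saturday.

Saturday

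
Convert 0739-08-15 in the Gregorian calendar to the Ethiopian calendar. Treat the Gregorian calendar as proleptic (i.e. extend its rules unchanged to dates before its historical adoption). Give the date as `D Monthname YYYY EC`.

Both dates share Julian Day Number 1991200; in the Ethiopian calendar that is 18 Nehase 731 EC.

18 Nehase 731 EC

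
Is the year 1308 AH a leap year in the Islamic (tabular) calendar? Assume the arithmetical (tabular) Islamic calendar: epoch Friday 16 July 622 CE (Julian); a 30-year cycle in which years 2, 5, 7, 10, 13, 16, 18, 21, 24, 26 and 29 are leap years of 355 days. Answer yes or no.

Year 1308 AH is year 18 of its 30-year cycle; leap positions are 2, 5, 7, 10, 13, 16, 18, 21, 24, 26, 29, so it is a leap year (355 days).

yes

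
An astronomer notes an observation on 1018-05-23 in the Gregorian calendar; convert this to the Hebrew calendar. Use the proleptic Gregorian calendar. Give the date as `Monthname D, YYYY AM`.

Iyar 29, 4778 AM

Julian Day Number of the source date = 2093019.
Converting JDN 2093019 to the Hebrew calendar gives 29 Iyar 4778 AM.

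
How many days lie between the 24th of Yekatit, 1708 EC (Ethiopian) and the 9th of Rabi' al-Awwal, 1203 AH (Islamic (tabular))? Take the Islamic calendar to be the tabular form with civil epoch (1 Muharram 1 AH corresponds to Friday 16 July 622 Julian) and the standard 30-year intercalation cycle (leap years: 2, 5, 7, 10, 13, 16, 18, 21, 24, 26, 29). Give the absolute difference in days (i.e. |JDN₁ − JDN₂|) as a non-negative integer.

26580

First date → JDN 2347876; second date → JDN 2374456.
The interval is |2347876 − 2374456| = 26580 days.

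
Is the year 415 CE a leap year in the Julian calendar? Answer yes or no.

no

415 mod 4 = 3, so it is a common year in the Julian calendar.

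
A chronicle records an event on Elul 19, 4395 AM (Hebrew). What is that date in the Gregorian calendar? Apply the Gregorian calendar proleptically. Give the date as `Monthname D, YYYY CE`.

Julian Day Number of the source date = 1953241.
Converting JDN 1953241 to the Gregorian calendar gives 10 September 635 CE.

September 10, 635 CE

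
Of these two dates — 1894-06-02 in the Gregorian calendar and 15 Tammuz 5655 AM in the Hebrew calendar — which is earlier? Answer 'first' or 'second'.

The two dates have Julian Day Numbers 2412982 and 2413382 respectively.
Since 2412982 < 2413382, the first date comes first.

first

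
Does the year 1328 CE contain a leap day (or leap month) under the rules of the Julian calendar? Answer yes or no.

yes

1328 mod 4 = 0, so it is a leap year in the Julian calendar.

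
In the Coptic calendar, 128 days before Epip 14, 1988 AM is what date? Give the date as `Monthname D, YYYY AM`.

Paremhat 6, 1988 AM

The starting date is JDN 2551095; 2551095 − 128 = 2550967.
JDN 2550967 corresponds to Paremhat 6, 1988 AM.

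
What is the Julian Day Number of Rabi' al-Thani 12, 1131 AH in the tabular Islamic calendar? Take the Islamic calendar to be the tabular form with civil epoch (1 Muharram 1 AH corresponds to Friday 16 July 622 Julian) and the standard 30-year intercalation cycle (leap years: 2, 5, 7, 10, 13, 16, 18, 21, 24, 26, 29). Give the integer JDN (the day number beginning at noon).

2348974

In the Gregorian calendar the same day is 4 March 1719.
JDN 2400001 is 17 November 1858 CE (Gregorian), MJD 0; the target day is −51027 days from there, so JDN = 2348974.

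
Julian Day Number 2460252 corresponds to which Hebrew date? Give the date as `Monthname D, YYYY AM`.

Cheshvan 19, 5784 AM

JDN 2460252 is 3 November 2023 in the Gregorian calendar.
In the Hebrew calendar that day is Cheshvan 19, 5784 AM.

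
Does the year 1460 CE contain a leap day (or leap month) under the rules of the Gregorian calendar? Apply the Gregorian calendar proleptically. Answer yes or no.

1460 is divisible by 4 and not by 100, so it is a leap year.

yes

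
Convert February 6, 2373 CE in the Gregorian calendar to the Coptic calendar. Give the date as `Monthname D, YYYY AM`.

Julian Day Number of the source date = 2587817.
Converting JDN 2587817 to the Coptic calendar gives 26 Tobi 2089 AM.

Tobi 26, 2089 AM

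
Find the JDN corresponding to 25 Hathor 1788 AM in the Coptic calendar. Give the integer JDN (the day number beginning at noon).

2477816

In the Gregorian calendar the same day is 5 December 2071.
JDN 2451545 is 1 January 2000 CE (Gregorian); the target day is +26271 days from there, so JDN = 2477816.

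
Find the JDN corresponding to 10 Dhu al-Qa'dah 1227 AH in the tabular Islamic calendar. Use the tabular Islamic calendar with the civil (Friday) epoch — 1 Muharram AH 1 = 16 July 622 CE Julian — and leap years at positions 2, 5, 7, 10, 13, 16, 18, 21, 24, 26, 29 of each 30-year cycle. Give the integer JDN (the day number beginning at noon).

2383198

Equivalently 15 November 1812 (Gregorian).
JDN 2400001 is 17 November 1858 CE (Gregorian), MJD 0; the target day is −16803 days from there, so JDN = 2383198.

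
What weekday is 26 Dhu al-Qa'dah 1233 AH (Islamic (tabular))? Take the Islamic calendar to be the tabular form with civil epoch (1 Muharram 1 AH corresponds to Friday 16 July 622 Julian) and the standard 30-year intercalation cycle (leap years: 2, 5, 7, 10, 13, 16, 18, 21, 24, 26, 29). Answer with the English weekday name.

Sunday

Equivalently 27 September 1818 Gregorian, JDN 2385340.
JDN 2385340 mod 7 = 6, and JDN 0 was a Monday, so this is a Sunday.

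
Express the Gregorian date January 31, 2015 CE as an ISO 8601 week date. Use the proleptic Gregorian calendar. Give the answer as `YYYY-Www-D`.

The weekday is Saturday (ISO weekday 6).
That Saturday belongs to ISO week 5 of ISO year 2015.

2015-W05-6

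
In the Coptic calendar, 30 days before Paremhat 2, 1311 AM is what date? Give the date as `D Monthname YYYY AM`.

The starting date is JDN 2303688; 2303688 − 30 = 2303658.
JDN 2303658 corresponds to 2 Meshir 1311 AM.

2 Meshir 1311 AM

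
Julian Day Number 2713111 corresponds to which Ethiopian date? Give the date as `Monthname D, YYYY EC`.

Yekatit 9, 2708 EC

JDN 2713111 is 23 February 2716 in the Gregorian calendar.
In the Ethiopian calendar that day is Yekatit 9, 2708 EC.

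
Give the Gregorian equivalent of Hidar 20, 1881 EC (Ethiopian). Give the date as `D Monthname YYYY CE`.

28 November 1888 CE

Julian Day Number of the source date = 2410970.
Converting JDN 2410970 to the Gregorian calendar gives 28 November 1888 CE.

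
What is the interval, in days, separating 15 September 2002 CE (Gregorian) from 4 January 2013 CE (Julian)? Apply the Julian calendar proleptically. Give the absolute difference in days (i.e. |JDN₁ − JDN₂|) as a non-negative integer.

3777

First date → JDN 2452533; second date → JDN 2456310.
The interval is |2452533 − 2456310| = 3777 days.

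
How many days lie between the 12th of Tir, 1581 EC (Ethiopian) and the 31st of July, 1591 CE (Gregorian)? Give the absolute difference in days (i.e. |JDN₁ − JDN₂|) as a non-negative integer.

925

First date → JDN 2301447; second date → JDN 2302372.
The interval is |2301447 − 2302372| = 925 days.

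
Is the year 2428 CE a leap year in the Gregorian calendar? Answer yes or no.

yes

2428 is divisible by 4 and not by 100, so it is a leap year.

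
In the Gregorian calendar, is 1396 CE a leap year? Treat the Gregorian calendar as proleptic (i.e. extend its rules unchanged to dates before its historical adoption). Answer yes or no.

yes

1396 is divisible by 4 and not by 100, so it is a leap year.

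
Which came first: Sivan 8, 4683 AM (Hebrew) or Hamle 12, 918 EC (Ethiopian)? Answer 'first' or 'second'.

The two dates have Julian Day Numbers 2058330 and 2059466 respectively.
Since 2058330 < 2059466, the first date comes first.

first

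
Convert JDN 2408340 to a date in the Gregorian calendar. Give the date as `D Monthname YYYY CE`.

JDN 2451545 is 1 Jan 2000; 2408340 is −43205 days from there.

16 September 1881 CE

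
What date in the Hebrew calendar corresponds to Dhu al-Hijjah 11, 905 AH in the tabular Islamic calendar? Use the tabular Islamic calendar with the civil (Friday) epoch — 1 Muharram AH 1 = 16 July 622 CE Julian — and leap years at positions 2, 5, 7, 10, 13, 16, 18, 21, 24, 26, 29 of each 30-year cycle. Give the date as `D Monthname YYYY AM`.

Julian Day Number of the source date = 2269122.
Converting JDN 2269122 to the Hebrew calendar gives 12 Av 5260 AM.

12 Av 5260 AM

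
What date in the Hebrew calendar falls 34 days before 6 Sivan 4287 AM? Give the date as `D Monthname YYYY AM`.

Counting 34 days back from JDN 1913687 reaches JDN 1913653, which is 1 Iyar 4287 AM.

1 Iyar 4287 AM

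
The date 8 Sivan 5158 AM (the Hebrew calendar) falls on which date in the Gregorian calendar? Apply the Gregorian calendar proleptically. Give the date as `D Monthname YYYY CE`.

1 June 1398 CE

Both dates share Julian Day Number 2231821; in the Gregorian calendar that is 1 June 1398 CE.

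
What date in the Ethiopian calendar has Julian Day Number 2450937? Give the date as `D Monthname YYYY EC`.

25 Miyazya 1990 EC

The Gregorian equivalent of JDN 2450937 is 3 May 1998.
In the Ethiopian calendar that day is 25 Miyazya 1990 EC.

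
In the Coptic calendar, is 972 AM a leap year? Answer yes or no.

no

972 mod 4 = 0; in the Coptic calendar a year is leap when year mod 4 = 3, so it is a common year.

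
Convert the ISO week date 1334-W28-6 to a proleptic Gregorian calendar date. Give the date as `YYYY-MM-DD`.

ISO week 1 of 1334 is the week containing the first Thursday of 1334.
Week 28, day 6 (Saturday) lands on 1334-07-17.

1334-07-17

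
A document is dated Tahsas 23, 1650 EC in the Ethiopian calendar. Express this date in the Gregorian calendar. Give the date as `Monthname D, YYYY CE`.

December 29, 1657 CE

Julian Day Number of the source date = 2326630.
Converting JDN 2326630 to the Gregorian calendar gives 29 December 1657 CE.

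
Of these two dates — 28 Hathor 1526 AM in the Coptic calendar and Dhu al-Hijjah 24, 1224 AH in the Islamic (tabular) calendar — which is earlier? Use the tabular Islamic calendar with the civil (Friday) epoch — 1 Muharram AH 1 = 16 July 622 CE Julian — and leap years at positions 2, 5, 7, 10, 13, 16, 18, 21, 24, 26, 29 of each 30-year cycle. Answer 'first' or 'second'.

first

The two dates have Julian Day Numbers 2382123 and 2382178 respectively.
Since 2382123 < 2382178, the first date comes first.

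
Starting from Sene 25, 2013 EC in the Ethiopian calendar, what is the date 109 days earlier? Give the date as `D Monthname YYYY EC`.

6 Megabit 2013 EC

JDN of Sene 25, 2013 EC = 2459398.
2459398 − 109 = 2459289.
JDN 2459289 in the Ethiopian calendar is 6 Megabit 2013 EC.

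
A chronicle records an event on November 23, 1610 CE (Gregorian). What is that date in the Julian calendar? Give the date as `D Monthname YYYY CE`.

At this point the Julian calendar is 10 days behind the Gregorian.
23 November 1610 Gregorian − 10 days → 13 November 1610 Julian.

13 November 1610 CE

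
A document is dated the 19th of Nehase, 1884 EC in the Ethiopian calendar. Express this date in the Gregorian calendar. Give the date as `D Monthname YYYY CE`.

24 August 1892 CE

Both dates share Julian Day Number 2412335; in the Gregorian calendar that is 24 August 1892 CE.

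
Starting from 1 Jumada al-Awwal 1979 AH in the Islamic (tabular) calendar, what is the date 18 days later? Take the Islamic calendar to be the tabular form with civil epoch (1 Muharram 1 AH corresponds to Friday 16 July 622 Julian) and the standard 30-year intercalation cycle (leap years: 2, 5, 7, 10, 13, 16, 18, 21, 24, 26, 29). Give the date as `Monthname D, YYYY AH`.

Jumada al-Awwal 19, 1979 AH

Counting 18 days forward from JDN 2649495 reaches JDN 2649513, which is Jumada al-Awwal 19, 1979 AH.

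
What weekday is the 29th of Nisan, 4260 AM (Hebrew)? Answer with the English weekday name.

Thursday

In the proleptic Gregorian calendar this is 15 April 500 (JDN 1903786).
JDN 1903786 mod 7 = 3, and JDN 0 was a Monday, so this is a Thursday.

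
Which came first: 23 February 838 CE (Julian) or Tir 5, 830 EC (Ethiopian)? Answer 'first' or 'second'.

second

The two dates have Julian Day Numbers 2027191 and 2027137 respectively.
Since 2027137 < 2027191, the second date comes first.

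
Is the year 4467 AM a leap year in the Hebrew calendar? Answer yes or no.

Hebrew year 4467 is year 2 of its 19-year Metonic cycle; leap years are at positions 3, 6, 8, 11, 14, 17, 19, so it is a common year (12 months).

no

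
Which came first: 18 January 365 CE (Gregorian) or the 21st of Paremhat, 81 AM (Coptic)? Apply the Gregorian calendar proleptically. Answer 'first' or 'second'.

First date → JDN 1854391; second date → JDN 1854450.
JDN 1854391 < JDN 1854450, so the first date is earlier.

first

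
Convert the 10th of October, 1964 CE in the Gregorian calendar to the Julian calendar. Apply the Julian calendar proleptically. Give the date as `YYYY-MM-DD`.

1964-09-27

At this point the Julian calendar is 13 days behind the Gregorian.
10 October 1964 Gregorian − 13 days → 27 September 1964 Julian.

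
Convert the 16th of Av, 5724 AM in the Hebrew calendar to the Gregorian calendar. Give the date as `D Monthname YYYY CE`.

Julian Day Number of the source date = 2438602.
Converting JDN 2438602 to the Gregorian calendar gives 25 July 1964 CE.

25 July 1964 CE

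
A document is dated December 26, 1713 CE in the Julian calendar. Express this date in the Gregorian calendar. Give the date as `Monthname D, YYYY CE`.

January 6, 1714 CE

The Julian–Gregorian offset here is 11 days (Julian trailing).
26 December 1713 Julian + 11 days → 6 January 1714 Gregorian.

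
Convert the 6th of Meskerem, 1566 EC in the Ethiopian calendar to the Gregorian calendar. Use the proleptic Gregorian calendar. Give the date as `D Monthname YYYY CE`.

13 September 1573 CE

Both dates share Julian Day Number 2295842; in the Gregorian calendar that is 13 September 1573 CE.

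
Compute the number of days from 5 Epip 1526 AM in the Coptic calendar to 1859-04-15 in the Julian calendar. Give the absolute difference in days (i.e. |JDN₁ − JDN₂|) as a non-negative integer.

First date → JDN 2382340; second date → JDN 2400162.
The interval is |2382340 − 2400162| = 17822 days.

17822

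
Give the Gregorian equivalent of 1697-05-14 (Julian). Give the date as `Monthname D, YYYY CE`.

May 24, 1697 CE

For dates in this range the Gregorian date is 10 days ahead of the Julian.
14 May 1697 Julian + 10 days → 24 May 1697 Gregorian.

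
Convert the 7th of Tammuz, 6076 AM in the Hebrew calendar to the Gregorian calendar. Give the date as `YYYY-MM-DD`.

Julian Day Number of the source date = 2567140.
Converting JDN 2567140 to the Gregorian calendar gives 28 June 2316 CE.

2316-06-28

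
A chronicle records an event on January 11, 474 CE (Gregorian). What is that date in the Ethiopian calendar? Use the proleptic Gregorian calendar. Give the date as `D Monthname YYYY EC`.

15 Tir 466 EC

Julian Day Number of the source date = 1894196.
Converting JDN 1894196 to the Ethiopian calendar gives 15 Tir 466 EC.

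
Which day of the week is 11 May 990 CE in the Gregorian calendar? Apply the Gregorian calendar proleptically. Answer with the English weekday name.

Tuesday

Since JDN mod 7 = 1 (0 = Monday), the day is Tuesday.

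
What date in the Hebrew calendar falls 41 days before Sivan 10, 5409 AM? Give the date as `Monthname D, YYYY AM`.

Nisan 28, 5409 AM

Counting 41 days back from JDN 2323486 reaches JDN 2323445, which is Nisan 28, 5409 AM.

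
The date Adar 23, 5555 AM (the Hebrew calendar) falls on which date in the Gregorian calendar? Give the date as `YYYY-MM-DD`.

1795-03-14

Julian Day Number of the source date = 2376743.
Converting JDN 2376743 to the Gregorian calendar gives 14 March 1795 CE.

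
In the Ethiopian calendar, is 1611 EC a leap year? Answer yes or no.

yes

1611 mod 4 = 3; in the Ethiopian calendar a year is leap when year mod 4 = 3, so it is a leap year.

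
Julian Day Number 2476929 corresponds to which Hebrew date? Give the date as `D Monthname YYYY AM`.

12 Tammuz 5829 AM

The Gregorian equivalent of JDN 2476929 is 1 July 2069.
In the Hebrew calendar that day is 12 Tammuz 5829 AM.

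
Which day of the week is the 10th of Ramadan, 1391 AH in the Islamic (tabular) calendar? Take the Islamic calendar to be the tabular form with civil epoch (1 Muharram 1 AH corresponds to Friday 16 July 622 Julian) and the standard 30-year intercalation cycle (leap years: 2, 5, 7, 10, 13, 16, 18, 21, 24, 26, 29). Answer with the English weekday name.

Equivalently 30 October 1971 Gregorian, JDN 2441255.
2441255 ≡ 5 (mod 7); counting from Monday = 0 gives Saturday.

Saturday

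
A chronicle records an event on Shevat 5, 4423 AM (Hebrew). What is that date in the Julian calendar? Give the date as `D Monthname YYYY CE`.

20 January 663 CE

Both dates share Julian Day Number 1963238; in the Julian calendar that is 20 January 663 CE.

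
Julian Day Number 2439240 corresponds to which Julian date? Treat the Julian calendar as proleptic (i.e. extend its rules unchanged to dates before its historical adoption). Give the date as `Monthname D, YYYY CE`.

April 11, 1966 CE

The Gregorian equivalent of JDN 2439240 is 24 April 1966.
In the Julian calendar that day is April 11, 1966 CE.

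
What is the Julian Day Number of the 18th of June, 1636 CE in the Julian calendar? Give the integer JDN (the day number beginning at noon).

2318776

Equivalently 28 June 1636 (Gregorian).
JDN 2299161 is 15 October 1582 CE (Gregorian); the target day is +19615 days from there, so JDN = 2318776.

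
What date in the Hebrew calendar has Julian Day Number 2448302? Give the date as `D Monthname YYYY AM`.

30 Shevat 5751 AM

The Gregorian equivalent of JDN 2448302 is 14 February 1991.
In the Hebrew calendar that day is 30 Shevat 5751 AM.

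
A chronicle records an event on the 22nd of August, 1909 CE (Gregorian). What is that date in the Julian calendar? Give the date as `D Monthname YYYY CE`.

9 August 1909 CE

The Julian–Gregorian offset here is 13 days (Julian trailing).
22 August 1909 Gregorian − 13 days → 9 August 1909 Julian.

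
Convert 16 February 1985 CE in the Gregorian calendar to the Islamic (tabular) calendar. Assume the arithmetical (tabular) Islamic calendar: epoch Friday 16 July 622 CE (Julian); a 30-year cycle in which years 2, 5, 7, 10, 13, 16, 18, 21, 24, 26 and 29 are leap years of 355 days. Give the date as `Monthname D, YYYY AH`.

Both dates share Julian Day Number 2446113; in the tabular Islamic calendar that is 25 Jumada al-Awwal 1405 AH.

Jumada al-Awwal 25, 1405 AH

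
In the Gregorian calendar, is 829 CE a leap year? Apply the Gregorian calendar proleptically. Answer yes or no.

829 is not divisible by 4, so it is a common year.

no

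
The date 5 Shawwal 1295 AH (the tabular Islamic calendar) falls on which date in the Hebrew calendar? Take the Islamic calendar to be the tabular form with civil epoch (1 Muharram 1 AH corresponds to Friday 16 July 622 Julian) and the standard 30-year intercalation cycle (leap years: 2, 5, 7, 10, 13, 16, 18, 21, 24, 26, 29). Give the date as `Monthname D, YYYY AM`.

Tishrei 5, 5639 AM

The source date corresponds to 2 October 1878 in the Gregorian calendar (JDN 2407260).
That day falls on 5 Tishrei 5639 AM in the Hebrew calendar.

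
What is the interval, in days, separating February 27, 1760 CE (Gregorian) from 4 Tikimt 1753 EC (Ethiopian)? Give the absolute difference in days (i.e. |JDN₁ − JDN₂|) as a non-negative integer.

First date → JDN 2363944; second date → JDN 2364172.
The interval is |2363944 − 2364172| = 228 days.

228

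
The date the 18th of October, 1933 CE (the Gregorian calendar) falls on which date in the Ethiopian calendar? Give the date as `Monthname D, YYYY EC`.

Both dates share Julian Day Number 2427364; in the Ethiopian calendar that is 8 Tikimt 1926 EC.

Tikimt 8, 1926 EC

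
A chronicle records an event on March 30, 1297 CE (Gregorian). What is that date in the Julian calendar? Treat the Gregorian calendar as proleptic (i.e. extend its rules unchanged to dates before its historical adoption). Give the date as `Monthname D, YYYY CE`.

March 23, 1297 CE

The Julian–Gregorian offset here is 7 days (Julian trailing).
30 March 1297 Gregorian − 7 days → 23 March 1297 Julian.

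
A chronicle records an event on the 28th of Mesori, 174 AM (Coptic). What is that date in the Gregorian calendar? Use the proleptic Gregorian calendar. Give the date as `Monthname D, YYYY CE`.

Both dates share Julian Day Number 1888575; in the Gregorian calendar that is 22 August 458 CE.

August 22, 458 CE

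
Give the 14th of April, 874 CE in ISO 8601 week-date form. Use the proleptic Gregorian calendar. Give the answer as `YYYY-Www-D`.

The weekday is Saturday (ISO weekday 6).
That Saturday belongs to ISO week 15 of ISO year 874.

0874-W15-6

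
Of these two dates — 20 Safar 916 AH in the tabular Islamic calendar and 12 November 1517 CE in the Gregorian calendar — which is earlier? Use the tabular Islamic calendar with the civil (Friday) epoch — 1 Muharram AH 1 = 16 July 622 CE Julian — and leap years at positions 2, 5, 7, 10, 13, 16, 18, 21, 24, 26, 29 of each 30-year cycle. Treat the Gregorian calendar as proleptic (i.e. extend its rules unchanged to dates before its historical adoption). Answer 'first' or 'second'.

The two dates have Julian Day Numbers 2272734 and 2275448 respectively.
Since 2272734 < 2275448, the first date comes first.

first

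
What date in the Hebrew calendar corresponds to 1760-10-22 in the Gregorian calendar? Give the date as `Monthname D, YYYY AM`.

Both dates share Julian Day Number 2364182; in the Hebrew calendar that is 12 Cheshvan 5521 AM.

Cheshvan 12, 5521 AM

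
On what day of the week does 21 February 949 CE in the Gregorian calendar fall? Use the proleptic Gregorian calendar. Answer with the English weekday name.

2067727 ≡ 4 (mod 7); counting from Monday = 0 gives Friday.

Friday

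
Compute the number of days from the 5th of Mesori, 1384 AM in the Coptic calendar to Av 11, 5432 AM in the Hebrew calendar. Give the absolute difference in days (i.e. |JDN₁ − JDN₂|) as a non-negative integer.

First date → JDN 2330505; second date → JDN 2331962.
The interval is |2330505 − 2331962| = 1457 days.

1457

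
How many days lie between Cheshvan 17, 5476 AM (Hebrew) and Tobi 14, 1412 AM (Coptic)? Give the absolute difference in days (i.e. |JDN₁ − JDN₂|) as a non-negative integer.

7236

First date → JDN 2347767; second date → JDN 2340531.
The interval is |2347767 − 2340531| = 7236 days.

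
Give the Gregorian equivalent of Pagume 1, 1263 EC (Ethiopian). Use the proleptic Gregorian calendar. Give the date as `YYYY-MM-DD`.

1271-08-31

Both dates share Julian Day Number 2185526; in the Gregorian calendar that is 31 August 1271 CE.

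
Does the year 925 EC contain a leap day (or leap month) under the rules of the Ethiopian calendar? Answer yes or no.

925 mod 4 = 1; in the Ethiopian calendar a year is leap when year mod 4 = 3, so it is a common year.

no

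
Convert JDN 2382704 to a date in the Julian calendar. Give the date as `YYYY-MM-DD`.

1811-06-28

The Gregorian equivalent of JDN 2382704 is 10 July 1811.
In the Julian calendar that day is 1811-06-28.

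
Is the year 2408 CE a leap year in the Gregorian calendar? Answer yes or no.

yes

2408 is divisible by 4 and not by 100, so it is a leap year.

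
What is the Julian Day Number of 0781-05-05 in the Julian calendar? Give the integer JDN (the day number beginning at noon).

2006443

Equivalently 9 May 781 (proleptic Gregorian).
JDN 2299161 is 15 October 1582 CE (Gregorian); the target day is −292718 days from there, so JDN = 2006443.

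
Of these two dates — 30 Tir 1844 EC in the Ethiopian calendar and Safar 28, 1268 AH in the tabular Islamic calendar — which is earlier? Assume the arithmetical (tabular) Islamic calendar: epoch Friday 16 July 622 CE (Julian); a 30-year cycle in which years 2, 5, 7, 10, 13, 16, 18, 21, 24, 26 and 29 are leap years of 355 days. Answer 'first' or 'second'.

Converting both to JDN: 2397526 vs 2397480; the smaller is the second.

second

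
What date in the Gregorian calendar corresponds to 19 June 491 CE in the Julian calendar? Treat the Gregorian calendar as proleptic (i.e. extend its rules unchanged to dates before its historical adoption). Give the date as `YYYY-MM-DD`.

0491-06-20

The Julian–Gregorian offset here is 1 day (Julian trailing).
19 June 491 Julian + 1 day → 20 June 491 Gregorian.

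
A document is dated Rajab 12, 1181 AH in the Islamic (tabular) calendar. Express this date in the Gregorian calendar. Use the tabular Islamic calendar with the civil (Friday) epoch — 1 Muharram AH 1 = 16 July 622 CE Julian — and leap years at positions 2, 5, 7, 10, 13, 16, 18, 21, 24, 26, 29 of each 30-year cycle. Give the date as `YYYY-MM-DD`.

Julian Day Number of the source date = 2366781.
Converting JDN 2366781 to the Gregorian calendar gives 4 December 1767 CE.

1767-12-04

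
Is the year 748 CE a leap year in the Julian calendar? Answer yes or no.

748 mod 4 = 0, so it is a leap year in the Julian calendar.

yes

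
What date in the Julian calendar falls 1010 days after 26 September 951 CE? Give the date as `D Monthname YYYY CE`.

2 July 954 CE

JDN of 26 September 951 CE = 2068679.
2068679 + 1010 = 2069689.
JDN 2069689 in the Julian calendar is 2 July 954 CE.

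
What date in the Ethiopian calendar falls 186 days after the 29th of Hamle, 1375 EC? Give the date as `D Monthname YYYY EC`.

29 Tir 1376 EC

Counting 186 days forward from JDN 2226402 reaches JDN 2226588, which is 29 Tir 1376 EC.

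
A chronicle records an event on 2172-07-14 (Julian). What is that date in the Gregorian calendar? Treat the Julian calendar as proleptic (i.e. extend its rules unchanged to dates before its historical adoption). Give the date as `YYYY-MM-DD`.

2172-07-28

The Julian–Gregorian offset here is 14 days (Julian trailing).
14 July 2172 Julian + 14 days → 28 July 2172 Gregorian.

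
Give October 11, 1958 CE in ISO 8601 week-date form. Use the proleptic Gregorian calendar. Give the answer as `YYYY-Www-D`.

The weekday is Saturday (ISO weekday 6).
That Saturday belongs to ISO week 41 of ISO year 1958.

1958-W41-6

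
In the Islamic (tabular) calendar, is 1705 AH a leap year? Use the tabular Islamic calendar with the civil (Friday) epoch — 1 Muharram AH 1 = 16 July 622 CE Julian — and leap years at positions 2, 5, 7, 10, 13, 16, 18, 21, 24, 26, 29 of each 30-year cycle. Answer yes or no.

Year 1705 AH is year 25 of its 30-year cycle; leap positions are 2, 5, 7, 10, 13, 16, 18, 21, 24, 26, 29, so it is a common year (354 days).

no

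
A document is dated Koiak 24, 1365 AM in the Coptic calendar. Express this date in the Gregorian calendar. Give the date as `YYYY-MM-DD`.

1648-12-30

Julian Day Number of the source date = 2323344.
Converting JDN 2323344 to the Gregorian calendar gives 30 December 1648 CE.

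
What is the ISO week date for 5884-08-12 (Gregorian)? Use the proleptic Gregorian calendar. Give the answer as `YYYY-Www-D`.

5884-W33-2

The weekday is Tuesday (ISO weekday 2).
That Tuesday belongs to ISO week 33 of ISO year 5884.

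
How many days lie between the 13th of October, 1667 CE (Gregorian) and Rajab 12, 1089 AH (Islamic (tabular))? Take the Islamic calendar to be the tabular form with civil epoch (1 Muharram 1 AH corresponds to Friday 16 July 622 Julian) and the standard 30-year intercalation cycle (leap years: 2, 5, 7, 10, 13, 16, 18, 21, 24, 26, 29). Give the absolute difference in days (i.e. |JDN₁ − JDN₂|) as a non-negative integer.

JDN of the first date = 2330205.
JDN of the second date = 2334179.
|2334179 − 2330205| = 3974.

3974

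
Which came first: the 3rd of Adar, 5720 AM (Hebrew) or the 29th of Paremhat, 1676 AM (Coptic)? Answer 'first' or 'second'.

The two dates have Julian Day Numbers 2436996 and 2437032 respectively.
Since 2436996 < 2437032, the first date comes first.

first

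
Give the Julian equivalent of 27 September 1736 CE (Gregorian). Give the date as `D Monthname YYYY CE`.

16 September 1736 CE

The Julian–Gregorian offset here is 11 days (Julian trailing).
27 September 1736 Gregorian − 11 days → 16 September 1736 Julian.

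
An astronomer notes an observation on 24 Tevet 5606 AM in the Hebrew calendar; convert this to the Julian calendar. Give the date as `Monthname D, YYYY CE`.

Both dates share Julian Day Number 2395319; in the Julian calendar that is 10 January 1846 CE.

January 10, 1846 CE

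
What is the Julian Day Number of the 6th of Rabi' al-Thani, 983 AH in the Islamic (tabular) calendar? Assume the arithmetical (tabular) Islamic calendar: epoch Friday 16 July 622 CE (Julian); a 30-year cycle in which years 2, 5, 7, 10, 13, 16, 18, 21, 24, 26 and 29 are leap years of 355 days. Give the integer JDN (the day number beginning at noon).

2296522

In the proleptic Gregorian calendar the same day is 25 July 1575.
JDN 2451545 is 1 January 2000 CE (Gregorian); the target day is −155023 days from there, so JDN = 2296522.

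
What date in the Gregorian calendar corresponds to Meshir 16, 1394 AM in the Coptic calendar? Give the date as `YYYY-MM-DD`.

Both dates share Julian Day Number 2333988; in the Gregorian calendar that is 20 February 1678 CE.

1678-02-20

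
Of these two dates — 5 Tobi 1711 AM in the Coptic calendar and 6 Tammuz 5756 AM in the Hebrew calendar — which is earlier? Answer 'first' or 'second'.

first

First date → JDN 2449731; second date → JDN 2450258.
JDN 2449731 < JDN 2450258, so the first date is earlier.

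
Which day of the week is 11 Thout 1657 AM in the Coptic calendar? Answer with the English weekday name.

Saturday

In the Gregorian calendar this is 21 September 1940 (JDN 2429894).
2429894 ≡ 5 (mod 7); counting from Monday = 0 gives Saturday.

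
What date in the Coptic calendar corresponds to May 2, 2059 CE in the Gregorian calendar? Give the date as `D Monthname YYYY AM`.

24 Parmouti 1775 AM

Julian Day Number of the source date = 2473216.
Converting JDN 2473216 to the Coptic calendar gives 24 Parmouti 1775 AM.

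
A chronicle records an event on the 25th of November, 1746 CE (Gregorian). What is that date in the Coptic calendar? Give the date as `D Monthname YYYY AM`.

Julian Day Number of the source date = 2359102.
Converting JDN 2359102 to the Coptic calendar gives 18 Hathor 1463 AM.

18 Hathor 1463 AM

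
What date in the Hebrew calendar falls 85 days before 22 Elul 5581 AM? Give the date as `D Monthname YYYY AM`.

The starting date is JDN 2386428; 2386428 − 85 = 2386343.
JDN 2386343 corresponds to 26 Sivan 5581 AM.

26 Sivan 5581 AM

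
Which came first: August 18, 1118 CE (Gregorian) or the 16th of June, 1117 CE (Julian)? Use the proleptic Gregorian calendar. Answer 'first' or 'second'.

Converting both to JDN: 2129630 vs 2129209; the smaller is the second.

second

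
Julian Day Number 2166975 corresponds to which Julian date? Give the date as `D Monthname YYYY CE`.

8 November 1220 CE

The proleptic Gregorian equivalent of JDN 2166975 is 15 November 1220.
In the Julian calendar that day is 8 November 1220 CE.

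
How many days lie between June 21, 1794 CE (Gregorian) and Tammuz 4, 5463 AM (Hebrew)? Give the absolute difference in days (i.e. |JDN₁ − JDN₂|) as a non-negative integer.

First date → JDN 2376477; second date → JDN 2343236.
The interval is |2376477 − 2343236| = 33241 days.

33241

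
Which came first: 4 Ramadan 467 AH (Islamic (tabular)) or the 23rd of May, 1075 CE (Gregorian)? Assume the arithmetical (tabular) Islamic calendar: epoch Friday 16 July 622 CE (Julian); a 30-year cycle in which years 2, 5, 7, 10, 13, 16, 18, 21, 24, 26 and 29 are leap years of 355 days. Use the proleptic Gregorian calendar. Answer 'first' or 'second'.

first

First date → JDN 2113814; second date → JDN 2113838.
JDN 2113814 < JDN 2113838, so the first date is earlier.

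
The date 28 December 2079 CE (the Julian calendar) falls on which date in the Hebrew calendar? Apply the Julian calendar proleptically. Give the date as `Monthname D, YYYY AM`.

Julian Day Number of the source date = 2480774.
Converting JDN 2480774 to the Hebrew calendar gives 18 Tevet 5840 AM.

Tevet 18, 5840 AM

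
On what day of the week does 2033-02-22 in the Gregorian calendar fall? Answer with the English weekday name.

Tuesday

Since JDN mod 7 = 1 (0 = Monday), the day is Tuesday.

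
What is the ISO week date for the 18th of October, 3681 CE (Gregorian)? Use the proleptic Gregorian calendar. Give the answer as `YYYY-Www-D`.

The weekday is Saturday (ISO weekday 6).
That Saturday belongs to ISO week 42 of ISO year 3681.

3681-W42-6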